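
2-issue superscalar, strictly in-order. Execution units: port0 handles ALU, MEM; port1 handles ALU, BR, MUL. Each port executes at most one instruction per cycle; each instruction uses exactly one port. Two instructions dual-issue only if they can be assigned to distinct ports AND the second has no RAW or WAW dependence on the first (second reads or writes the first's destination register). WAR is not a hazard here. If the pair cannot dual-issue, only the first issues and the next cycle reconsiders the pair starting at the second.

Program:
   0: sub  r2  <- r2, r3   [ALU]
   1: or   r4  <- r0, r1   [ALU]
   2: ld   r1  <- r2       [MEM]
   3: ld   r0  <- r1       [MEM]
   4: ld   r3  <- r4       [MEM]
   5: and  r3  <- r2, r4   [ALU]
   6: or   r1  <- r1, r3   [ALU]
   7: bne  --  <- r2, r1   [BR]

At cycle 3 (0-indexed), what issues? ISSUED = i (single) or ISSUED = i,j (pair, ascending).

ISSUED = 4

#0 head=0: sub.ALU or.ALU i0/i1 dual
#1 head=2: ld.MEM i2 no-port MEM/MEM
#2 head=3: ld.MEM i3 no-port MEM/MEM
#3 head=4: ld.MEM i4 WAW r3
#4 head=5: and.ALU i5 RAW r3
#5 head=6: or.ALU i6 RAW r1
#6 head=7: bne.BR i7 tail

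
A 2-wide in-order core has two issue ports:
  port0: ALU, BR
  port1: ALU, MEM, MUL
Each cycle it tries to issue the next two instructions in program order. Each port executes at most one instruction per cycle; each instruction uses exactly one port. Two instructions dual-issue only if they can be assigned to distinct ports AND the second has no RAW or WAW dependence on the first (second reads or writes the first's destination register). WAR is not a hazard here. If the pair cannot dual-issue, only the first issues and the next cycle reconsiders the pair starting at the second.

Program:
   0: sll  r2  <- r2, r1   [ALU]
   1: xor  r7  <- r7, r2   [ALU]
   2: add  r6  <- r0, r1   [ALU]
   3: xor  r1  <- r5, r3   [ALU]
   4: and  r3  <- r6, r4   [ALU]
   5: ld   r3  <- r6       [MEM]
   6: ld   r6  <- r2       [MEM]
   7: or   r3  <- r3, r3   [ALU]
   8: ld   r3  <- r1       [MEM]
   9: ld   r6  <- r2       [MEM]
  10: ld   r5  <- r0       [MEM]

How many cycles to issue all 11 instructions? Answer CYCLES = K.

[0] i0  sll.ALU  -- RAW r2
[1] i1,i2  xor.ALU+add.ALU  -- pair
[2] i3,i4  xor.ALU+and.ALU  -- pair
[3] i5  ld.MEM  -- no-port MEM/MEM
[4] i6,i7  ld.MEM+or.ALU  -- pair
[5] i8  ld.MEM  -- no-port MEM/MEM
[6] i9  ld.MEM  -- no-port MEM/MEM
[7] i10  ld.MEM  -- tail

CYCLES = 8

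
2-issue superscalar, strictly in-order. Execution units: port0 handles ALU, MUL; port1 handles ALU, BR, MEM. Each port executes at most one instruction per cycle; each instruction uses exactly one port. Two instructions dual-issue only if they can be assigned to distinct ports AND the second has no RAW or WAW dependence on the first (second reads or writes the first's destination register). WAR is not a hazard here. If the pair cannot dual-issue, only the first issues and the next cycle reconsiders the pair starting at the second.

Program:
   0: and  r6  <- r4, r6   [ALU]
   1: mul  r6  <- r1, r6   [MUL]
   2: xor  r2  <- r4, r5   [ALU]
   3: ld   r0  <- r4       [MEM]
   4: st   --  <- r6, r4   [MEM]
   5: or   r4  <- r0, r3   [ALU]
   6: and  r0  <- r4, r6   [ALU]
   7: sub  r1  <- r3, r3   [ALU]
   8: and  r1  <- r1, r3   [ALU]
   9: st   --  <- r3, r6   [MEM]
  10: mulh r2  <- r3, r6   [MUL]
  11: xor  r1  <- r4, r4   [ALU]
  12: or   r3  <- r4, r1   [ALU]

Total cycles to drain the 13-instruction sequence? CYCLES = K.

0. and.ALU @i0  | RAW+WAW r6
1. mul.MUL xor.ALU @i1/i2  | pair
2. ld.MEM @i3  | no-port MEM/MEM
3. st.MEM or.ALU @i4/i5  | pair
4. and.ALU sub.ALU @i6/i7  | pair
5. and.ALU st.MEM @i8/i9  | pair
6. mulh.MUL xor.ALU @i10/i11  | pair
7. or.ALU @i12  | tail

CYCLES = 8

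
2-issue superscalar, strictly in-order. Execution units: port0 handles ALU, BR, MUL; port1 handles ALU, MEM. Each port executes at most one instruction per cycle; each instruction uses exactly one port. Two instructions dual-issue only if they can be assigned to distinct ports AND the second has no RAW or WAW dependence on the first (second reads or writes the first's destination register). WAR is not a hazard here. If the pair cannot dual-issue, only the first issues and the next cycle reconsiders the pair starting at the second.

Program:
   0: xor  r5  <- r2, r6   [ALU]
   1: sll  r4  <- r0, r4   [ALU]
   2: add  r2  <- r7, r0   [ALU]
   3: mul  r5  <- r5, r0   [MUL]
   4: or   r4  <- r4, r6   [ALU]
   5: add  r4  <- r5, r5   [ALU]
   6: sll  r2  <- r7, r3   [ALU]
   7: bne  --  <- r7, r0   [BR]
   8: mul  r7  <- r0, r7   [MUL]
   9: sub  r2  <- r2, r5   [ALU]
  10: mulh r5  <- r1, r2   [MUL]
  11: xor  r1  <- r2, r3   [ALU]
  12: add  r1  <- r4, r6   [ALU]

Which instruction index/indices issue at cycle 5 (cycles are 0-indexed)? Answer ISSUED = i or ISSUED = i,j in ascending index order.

ISSUED = 8,9

  cy0 -> i0/i1 (xor sll) dual
  cy1 -> i2/i3 (add mul) dual
  cy2 -> i4 (or) WAW r4
  cy3 -> i5/i6 (add sll) dual
  cy4 -> i7 (bne) no-port BR/MUL
  cy5 -> i8/i9 (mul sub) dual
  cy6 -> i10/i11 (mulh xor) dual
  cy7 -> i12 (add) tail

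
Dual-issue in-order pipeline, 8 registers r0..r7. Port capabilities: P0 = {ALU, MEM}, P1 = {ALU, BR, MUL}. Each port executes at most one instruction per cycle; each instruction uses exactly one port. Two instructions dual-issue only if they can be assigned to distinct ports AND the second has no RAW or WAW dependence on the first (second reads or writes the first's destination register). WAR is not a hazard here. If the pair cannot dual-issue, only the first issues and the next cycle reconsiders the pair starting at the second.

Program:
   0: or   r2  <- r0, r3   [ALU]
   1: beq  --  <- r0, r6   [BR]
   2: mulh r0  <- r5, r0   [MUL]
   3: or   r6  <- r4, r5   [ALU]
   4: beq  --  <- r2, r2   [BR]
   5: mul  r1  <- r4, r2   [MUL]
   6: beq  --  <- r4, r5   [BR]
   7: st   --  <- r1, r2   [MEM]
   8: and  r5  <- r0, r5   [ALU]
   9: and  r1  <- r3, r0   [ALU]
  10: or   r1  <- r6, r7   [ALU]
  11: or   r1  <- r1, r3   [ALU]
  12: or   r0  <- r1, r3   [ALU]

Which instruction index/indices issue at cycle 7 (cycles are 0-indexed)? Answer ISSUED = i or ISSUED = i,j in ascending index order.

[0] i0&i1  or beq  -- 2-wide
[1] i2&i3  mulh or  -- 2-wide
[2] i4  beq  -- no-port BR/MUL
[3] i5  mul  -- no-port MUL/BR
[4] i6&i7  beq st  -- 2-wide
[5] i8&i9  and and  -- 2-wide
[6] i10  or  -- RAW+WAW r1
[7] i11  or  -- RAW r1
[8] i12  or  -- tail

ISSUED = 11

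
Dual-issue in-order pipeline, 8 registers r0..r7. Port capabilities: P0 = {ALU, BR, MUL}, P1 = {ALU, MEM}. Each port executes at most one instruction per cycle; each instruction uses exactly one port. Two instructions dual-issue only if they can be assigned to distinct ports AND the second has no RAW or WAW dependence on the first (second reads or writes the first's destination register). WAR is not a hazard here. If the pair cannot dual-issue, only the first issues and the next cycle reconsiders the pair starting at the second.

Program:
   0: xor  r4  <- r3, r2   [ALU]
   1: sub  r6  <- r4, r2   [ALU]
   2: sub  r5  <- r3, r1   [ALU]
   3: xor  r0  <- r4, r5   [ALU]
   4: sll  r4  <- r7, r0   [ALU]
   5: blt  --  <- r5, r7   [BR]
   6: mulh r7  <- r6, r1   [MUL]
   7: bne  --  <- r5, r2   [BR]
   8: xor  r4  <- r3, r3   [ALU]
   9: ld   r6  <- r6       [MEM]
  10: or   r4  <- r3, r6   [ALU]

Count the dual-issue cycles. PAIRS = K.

t=0 i0:xor.ALU ; RAW r4
t=1 i1&i2:sub.ALU+sub.ALU ; 2-wide
t=2 i3:xor.ALU ; RAW r0
t=3 i4&i5:sll.ALU+blt.BR ; 2-wide
t=4 i6:mulh.MUL ; no-port MUL/BR
t=5 i7&i8:bne.BR+xor.ALU ; 2-wide
t=6 i9:ld.MEM ; RAW r6
t=7 i10:or.ALU ; tail

PAIRS = 3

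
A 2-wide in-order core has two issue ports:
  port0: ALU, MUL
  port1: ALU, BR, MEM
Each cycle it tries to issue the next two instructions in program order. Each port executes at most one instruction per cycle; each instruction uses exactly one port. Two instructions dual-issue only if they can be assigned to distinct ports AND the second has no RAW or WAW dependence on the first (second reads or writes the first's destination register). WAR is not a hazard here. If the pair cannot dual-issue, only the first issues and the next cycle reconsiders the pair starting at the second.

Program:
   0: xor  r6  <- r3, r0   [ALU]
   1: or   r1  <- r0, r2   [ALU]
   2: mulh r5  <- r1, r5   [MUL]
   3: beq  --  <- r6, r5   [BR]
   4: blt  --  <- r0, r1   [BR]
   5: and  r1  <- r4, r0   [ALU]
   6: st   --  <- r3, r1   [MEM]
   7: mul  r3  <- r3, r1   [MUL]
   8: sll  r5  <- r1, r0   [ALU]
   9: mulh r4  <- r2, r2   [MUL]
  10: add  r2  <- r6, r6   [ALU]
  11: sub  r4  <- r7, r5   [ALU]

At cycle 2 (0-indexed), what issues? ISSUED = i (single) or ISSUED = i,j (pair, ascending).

c0: i0,i1 xor.ALU;or.ALU  dual
c1: i2 mulh.MUL  RAW r5
c2: i3 beq.BR  no-port BR/BR
c3: i4,i5 blt.BR;and.ALU  dual
c4: i6,i7 st.MEM;mul.MUL  dual
c5: i8,i9 sll.ALU;mulh.MUL  dual
c6: i10,i11 add.ALU;sub.ALU  dual

ISSUED = 3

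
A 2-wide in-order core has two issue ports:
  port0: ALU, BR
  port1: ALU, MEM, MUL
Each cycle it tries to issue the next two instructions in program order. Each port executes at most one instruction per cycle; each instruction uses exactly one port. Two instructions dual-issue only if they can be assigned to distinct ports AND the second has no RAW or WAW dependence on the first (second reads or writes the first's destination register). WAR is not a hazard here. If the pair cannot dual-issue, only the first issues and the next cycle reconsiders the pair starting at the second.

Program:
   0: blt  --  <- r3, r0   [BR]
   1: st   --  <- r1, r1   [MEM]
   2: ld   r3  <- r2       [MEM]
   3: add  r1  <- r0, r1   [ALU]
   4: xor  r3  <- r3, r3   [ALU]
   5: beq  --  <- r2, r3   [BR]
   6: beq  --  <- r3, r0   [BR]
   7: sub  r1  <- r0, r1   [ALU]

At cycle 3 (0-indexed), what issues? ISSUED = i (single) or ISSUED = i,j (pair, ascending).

ISSUED = 5

[0] i0+i1  blt/st  -- 2-wide
[1] i2+i3  ld/add  -- 2-wide
[2] i4  xor  -- RAW r3
[3] i5  beq  -- no-port BR/BR
[4] i6+i7  beq/sub  -- 2-wide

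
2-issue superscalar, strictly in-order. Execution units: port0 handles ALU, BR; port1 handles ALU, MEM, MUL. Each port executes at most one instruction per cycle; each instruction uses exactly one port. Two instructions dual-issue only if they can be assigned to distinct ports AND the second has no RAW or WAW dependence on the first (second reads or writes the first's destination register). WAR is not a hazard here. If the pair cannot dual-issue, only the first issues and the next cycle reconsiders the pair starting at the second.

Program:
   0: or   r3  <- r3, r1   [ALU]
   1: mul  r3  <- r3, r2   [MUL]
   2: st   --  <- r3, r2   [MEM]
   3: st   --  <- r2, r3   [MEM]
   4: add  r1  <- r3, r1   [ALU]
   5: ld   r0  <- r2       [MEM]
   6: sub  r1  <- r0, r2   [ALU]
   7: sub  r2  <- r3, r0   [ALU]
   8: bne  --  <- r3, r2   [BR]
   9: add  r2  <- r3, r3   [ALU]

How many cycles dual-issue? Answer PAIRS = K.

#0 head=0: or i0 RAW+WAW r3
#1 head=1: mul i1 no-port MUL/MEM
#2 head=2: st i2 no-port MEM/MEM
#3 head=3: st/add i3/i4 pair
#4 head=5: ld i5 RAW r0
#5 head=6: sub/sub i6/i7 pair
#6 head=8: bne/add i8/i9 pair

PAIRS = 3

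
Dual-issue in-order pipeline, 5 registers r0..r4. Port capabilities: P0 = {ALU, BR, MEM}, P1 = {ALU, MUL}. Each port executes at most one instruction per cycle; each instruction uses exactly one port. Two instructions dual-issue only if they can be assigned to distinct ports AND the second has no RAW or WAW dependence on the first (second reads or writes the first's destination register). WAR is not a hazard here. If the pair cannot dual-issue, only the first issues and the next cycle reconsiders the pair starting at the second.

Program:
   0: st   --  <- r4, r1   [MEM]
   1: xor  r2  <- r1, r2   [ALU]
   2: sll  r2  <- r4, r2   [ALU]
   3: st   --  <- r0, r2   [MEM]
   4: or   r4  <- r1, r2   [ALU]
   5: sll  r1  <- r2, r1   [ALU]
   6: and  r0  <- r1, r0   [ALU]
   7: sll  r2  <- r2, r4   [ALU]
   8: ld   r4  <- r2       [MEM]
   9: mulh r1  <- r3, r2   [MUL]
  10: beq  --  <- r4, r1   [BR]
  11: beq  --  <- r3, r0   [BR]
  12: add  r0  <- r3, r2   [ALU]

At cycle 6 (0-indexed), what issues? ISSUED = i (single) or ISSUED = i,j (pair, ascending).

ISSUED = 10

t=0 i0,i1:st/xor ; dual
t=1 i2:sll ; RAW r2
t=2 i3,i4:st/or ; dual
t=3 i5:sll ; RAW r1
t=4 i6,i7:and/sll ; dual
t=5 i8,i9:ld/mulh ; dual
t=6 i10:beq ; no-port BR/BR
t=7 i11,i12:beq/add ; dual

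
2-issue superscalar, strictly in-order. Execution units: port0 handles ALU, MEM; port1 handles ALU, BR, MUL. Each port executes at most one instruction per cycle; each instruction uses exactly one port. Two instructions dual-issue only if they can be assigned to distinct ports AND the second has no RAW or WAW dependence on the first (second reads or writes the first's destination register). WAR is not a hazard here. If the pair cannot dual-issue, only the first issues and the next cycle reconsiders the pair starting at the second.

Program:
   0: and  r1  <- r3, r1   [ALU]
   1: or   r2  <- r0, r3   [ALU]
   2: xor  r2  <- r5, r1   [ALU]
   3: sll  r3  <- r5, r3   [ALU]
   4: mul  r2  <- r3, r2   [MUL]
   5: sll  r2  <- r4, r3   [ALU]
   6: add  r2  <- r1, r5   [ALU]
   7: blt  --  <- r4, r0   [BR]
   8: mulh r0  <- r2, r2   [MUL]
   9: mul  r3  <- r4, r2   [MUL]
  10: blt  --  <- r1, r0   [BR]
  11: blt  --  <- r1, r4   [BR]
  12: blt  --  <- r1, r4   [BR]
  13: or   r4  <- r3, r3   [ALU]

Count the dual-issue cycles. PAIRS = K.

PAIRS = 4

0. and or @i0,i1  | pair
1. xor sll @i2,i3  | pair
2. mul @i4  | WAW r2
3. sll @i5  | WAW r2
4. add blt @i6,i7  | pair
5. mulh @i8  | no-port MUL/MUL
6. mul @i9  | no-port MUL/BR
7. blt @i10  | no-port BR/BR
8. blt @i11  | no-port BR/BR
9. blt or @i12,i13  | pair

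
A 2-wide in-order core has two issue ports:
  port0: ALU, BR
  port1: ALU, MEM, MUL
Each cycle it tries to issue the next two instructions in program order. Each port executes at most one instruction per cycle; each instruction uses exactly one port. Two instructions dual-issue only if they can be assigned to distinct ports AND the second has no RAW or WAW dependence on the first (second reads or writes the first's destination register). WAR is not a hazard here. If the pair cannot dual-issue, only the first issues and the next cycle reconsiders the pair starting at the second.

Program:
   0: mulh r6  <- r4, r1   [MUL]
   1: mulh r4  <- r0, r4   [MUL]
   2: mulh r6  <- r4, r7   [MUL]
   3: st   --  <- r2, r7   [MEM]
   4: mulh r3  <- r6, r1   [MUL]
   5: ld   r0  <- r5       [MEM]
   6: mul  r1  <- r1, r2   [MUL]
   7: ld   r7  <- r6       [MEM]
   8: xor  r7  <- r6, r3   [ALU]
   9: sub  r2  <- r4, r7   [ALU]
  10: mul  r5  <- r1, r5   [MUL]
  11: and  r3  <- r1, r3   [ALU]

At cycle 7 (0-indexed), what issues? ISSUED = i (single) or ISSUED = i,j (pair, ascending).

#0 head=0: mulh.MUL i0 no-port MUL/MUL
#1 head=1: mulh.MUL i1 no-port MUL/MUL
#2 head=2: mulh.MUL i2 no-port MUL/MEM
#3 head=3: st.MEM i3 no-port MEM/MUL
#4 head=4: mulh.MUL i4 no-port MUL/MEM
#5 head=5: ld.MEM i5 no-port MEM/MUL
#6 head=6: mul.MUL i6 no-port MUL/MEM
#7 head=7: ld.MEM i7 WAW r7
#8 head=8: xor.ALU i8 RAW r7
#9 head=9: sub.ALU+mul.MUL i9+i10 pair
#10 head=11: and.ALU i11 tail

ISSUED = 7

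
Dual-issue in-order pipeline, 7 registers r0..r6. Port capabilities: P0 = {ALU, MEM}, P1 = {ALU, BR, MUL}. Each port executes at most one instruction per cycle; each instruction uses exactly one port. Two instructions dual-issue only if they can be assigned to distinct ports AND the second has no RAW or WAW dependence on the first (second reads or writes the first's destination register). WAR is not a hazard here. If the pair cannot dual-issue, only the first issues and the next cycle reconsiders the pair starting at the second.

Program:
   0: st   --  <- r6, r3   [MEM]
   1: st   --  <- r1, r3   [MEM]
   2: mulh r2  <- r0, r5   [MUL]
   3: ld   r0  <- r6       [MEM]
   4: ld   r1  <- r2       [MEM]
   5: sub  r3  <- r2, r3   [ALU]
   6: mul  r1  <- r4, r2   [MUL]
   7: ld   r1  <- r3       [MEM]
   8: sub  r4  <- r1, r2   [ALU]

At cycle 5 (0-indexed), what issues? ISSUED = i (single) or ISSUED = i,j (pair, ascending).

  cy0 -> i0 (st.MEM) no-port MEM/MEM
  cy1 -> i1+i2 (st.MEM/mulh.MUL) dual
  cy2 -> i3 (ld.MEM) no-port MEM/MEM
  cy3 -> i4+i5 (ld.MEM/sub.ALU) dual
  cy4 -> i6 (mul.MUL) WAW r1
  cy5 -> i7 (ld.MEM) RAW r1
  cy6 -> i8 (sub.ALU) tail

ISSUED = 7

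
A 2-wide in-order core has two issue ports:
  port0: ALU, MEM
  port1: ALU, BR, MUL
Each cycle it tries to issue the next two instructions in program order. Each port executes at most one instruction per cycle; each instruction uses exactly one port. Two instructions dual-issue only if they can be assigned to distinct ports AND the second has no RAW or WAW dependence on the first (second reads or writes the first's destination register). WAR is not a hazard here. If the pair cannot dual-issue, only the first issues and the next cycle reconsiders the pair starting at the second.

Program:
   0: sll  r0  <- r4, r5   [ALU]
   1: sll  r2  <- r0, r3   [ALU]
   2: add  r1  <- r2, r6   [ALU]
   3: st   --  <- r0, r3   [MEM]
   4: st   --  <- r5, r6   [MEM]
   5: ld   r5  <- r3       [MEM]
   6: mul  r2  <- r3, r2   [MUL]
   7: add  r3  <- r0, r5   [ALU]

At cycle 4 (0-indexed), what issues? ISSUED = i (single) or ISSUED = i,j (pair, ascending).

ISSUED = 5,6

[0] i0  sll.ALU  -- RAW r0
[1] i1  sll.ALU  -- RAW r2
[2] i2+i3  add.ALU+st.MEM  -- pair
[3] i4  st.MEM  -- no-port MEM/MEM
[4] i5+i6  ld.MEM+mul.MUL  -- pair
[5] i7  add.ALU  -- tail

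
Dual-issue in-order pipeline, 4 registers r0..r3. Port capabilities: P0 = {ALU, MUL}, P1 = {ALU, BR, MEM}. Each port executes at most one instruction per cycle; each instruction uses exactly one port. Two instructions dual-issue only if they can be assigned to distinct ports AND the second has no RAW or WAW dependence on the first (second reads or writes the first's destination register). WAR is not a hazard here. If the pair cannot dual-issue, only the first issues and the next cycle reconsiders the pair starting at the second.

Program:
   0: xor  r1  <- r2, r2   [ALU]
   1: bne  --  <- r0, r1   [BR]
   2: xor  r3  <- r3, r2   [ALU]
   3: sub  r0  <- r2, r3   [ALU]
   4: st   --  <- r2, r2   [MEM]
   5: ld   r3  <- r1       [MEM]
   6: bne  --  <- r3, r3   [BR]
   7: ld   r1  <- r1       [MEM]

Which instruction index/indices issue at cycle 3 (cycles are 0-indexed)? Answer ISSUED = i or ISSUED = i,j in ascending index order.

ISSUED = 5

t=0 i0:xor ; RAW r1
t=1 i1/i2:bne/xor ; dual
t=2 i3/i4:sub/st ; dual
t=3 i5:ld ; no-port MEM/BR
t=4 i6:bne ; no-port BR/MEM
t=5 i7:ld ; tail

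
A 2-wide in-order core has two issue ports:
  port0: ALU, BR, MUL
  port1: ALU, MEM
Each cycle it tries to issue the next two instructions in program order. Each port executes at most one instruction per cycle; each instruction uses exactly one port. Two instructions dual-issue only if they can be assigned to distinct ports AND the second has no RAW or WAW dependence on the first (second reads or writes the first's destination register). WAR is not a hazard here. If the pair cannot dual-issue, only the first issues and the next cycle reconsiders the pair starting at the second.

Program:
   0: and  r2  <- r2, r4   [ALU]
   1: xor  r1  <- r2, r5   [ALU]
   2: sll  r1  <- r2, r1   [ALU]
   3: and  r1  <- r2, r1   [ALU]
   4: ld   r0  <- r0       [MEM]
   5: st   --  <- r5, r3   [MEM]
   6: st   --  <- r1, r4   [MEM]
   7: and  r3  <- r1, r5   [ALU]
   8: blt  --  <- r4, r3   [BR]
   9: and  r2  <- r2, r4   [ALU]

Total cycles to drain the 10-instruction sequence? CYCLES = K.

c0: i0 and  RAW r2
c1: i1 xor  RAW+WAW r1
c2: i2 sll  RAW+WAW r1
c3: i3&i4 and;ld  pair
c4: i5 st  no-port MEM/MEM
c5: i6&i7 st;and  pair
c6: i8&i9 blt;and  pair

CYCLES = 7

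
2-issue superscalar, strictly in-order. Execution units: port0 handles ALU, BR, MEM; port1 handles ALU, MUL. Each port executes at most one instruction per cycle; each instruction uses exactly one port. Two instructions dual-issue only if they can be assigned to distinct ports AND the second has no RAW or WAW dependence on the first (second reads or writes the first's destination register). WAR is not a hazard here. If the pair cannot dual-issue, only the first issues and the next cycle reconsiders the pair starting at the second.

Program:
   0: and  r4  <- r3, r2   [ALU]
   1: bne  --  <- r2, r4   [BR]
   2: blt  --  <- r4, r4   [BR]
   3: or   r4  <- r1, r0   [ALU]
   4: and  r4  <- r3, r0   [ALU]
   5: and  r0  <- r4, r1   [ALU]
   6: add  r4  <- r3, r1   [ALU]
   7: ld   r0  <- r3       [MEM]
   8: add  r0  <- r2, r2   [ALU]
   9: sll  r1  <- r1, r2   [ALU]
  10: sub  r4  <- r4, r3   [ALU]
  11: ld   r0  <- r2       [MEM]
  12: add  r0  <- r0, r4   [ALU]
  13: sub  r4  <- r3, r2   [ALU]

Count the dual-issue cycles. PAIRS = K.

PAIRS = 5

0. and @i0  | RAW r4
1. bne @i1  | no-port BR/BR
2. blt;or @i2+i3  | pair
3. and @i4  | RAW r4
4. and;add @i5+i6  | pair
5. ld @i7  | WAW r0
6. add;sll @i8+i9  | pair
7. sub;ld @i10+i11  | pair
8. add;sub @i12+i13  | pair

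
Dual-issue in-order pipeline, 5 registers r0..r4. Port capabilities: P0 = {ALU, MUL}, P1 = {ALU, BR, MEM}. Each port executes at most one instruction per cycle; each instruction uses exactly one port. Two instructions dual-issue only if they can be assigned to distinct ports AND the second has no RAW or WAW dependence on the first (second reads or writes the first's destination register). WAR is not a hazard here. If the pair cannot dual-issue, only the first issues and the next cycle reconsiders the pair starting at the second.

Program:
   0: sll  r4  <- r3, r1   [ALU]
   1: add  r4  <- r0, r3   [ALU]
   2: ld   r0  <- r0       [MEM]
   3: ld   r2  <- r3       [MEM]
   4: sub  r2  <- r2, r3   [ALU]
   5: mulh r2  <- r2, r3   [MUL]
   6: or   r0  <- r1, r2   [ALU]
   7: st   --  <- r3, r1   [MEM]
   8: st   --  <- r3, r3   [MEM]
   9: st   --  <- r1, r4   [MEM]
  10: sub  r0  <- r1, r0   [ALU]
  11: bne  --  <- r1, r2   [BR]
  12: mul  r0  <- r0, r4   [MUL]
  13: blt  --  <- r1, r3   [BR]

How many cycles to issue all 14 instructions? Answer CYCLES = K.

CYCLES = 10

[0] i0  sll  -- WAW r4
[1] i1+i2  add;ld  -- pair
[2] i3  ld  -- RAW+WAW r2
[3] i4  sub  -- RAW+WAW r2
[4] i5  mulh  -- RAW r2
[5] i6+i7  or;st  -- pair
[6] i8  st  -- no-port MEM/MEM
[7] i9+i10  st;sub  -- pair
[8] i11+i12  bne;mul  -- pair
[9] i13  blt  -- tail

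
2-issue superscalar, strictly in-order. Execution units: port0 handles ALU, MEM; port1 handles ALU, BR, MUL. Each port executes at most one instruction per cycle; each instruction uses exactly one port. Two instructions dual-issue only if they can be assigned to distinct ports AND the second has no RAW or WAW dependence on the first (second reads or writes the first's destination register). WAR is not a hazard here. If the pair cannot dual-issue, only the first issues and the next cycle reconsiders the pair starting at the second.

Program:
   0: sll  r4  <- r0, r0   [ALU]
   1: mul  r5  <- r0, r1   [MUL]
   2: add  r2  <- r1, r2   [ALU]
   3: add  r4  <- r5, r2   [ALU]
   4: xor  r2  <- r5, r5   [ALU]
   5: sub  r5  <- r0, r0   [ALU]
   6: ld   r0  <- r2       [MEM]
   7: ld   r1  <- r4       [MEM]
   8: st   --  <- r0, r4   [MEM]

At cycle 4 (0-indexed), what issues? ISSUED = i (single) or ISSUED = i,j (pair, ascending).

[0] i0&i1  sll/mul  -- 2-wide
[1] i2  add  -- RAW r2
[2] i3&i4  add/xor  -- 2-wide
[3] i5&i6  sub/ld  -- 2-wide
[4] i7  ld  -- no-port MEM/MEM
[5] i8  st  -- tail

ISSUED = 7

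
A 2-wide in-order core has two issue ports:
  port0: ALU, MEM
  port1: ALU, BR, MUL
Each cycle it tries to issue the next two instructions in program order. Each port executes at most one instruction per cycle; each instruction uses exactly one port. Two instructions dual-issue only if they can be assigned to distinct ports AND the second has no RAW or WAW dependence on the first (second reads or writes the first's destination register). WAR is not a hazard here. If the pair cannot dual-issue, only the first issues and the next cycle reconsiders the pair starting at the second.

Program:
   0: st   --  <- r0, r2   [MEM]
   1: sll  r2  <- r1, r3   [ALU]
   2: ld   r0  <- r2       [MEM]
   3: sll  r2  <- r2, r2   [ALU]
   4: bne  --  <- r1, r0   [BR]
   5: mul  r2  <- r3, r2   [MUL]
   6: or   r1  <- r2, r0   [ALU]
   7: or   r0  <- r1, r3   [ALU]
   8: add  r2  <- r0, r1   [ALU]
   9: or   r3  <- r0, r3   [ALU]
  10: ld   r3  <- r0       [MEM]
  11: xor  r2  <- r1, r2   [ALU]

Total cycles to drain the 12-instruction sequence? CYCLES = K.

c0: i0/i1 st;sll  dual
c1: i2/i3 ld;sll  dual
c2: i4 bne  no-port BR/MUL
c3: i5 mul  RAW r2
c4: i6 or  RAW r1
c5: i7 or  RAW r0
c6: i8/i9 add;or  dual
c7: i10/i11 ld;xor  dual

CYCLES = 8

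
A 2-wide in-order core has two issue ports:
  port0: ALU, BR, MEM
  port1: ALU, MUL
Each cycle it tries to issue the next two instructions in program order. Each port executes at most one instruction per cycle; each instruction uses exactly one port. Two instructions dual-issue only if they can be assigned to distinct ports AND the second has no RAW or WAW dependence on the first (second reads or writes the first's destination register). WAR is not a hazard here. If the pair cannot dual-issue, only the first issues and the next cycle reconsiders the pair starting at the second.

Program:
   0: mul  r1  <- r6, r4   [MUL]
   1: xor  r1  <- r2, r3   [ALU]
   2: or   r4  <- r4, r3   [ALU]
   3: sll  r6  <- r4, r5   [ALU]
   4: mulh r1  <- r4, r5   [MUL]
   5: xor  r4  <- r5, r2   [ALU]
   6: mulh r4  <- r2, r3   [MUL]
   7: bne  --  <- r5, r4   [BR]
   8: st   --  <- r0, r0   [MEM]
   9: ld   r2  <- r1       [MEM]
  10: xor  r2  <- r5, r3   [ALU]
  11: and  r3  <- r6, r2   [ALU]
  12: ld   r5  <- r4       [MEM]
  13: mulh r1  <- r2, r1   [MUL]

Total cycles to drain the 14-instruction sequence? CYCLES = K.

CYCLES = 11

c0: i0 mul  WAW r1
c1: i1&i2 xor;or  2-wide
c2: i3&i4 sll;mulh  2-wide
c3: i5 xor  WAW r4
c4: i6 mulh  RAW r4
c5: i7 bne  no-port BR/MEM
c6: i8 st  no-port MEM/MEM
c7: i9 ld  WAW r2
c8: i10 xor  RAW r2
c9: i11&i12 and;ld  2-wide
c10: i13 mulh  tail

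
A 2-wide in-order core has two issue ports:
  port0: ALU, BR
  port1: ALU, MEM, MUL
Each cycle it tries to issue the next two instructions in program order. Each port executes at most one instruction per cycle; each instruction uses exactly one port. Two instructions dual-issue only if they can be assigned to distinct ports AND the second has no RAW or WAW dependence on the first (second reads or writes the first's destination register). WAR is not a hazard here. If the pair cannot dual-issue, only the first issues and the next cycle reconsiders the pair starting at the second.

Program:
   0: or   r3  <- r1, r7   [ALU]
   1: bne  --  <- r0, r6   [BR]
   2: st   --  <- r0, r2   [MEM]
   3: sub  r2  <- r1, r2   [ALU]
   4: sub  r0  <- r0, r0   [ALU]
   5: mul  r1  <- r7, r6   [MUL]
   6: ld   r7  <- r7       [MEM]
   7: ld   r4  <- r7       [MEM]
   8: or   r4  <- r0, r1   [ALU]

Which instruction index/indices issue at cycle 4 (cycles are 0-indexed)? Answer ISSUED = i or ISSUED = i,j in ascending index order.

t=0 i0&i1:or+bne ; 2-wide
t=1 i2&i3:st+sub ; 2-wide
t=2 i4&i5:sub+mul ; 2-wide
t=3 i6:ld ; no-port MEM/MEM
t=4 i7:ld ; WAW r4
t=5 i8:or ; tail

ISSUED = 7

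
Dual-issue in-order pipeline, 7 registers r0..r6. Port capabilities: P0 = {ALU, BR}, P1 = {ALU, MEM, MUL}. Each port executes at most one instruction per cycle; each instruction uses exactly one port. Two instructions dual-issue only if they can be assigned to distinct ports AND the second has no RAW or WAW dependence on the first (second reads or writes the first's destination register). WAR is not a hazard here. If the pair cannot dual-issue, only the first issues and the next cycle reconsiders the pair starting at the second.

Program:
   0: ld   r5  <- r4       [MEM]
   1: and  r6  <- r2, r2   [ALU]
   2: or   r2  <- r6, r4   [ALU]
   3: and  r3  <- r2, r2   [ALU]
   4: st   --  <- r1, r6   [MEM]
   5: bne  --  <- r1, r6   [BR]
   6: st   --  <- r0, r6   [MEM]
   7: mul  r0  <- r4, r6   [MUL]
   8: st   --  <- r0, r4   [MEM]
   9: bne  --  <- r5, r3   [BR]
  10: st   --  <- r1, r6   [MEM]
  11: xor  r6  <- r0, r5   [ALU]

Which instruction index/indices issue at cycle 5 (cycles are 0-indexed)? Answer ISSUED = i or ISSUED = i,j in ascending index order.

ISSUED = 8,9

c0: i0&i1 ld+and  2-wide
c1: i2 or  RAW r2
c2: i3&i4 and+st  2-wide
c3: i5&i6 bne+st  2-wide
c4: i7 mul  no-port MUL/MEM
c5: i8&i9 st+bne  2-wide
c6: i10&i11 st+xor  2-wide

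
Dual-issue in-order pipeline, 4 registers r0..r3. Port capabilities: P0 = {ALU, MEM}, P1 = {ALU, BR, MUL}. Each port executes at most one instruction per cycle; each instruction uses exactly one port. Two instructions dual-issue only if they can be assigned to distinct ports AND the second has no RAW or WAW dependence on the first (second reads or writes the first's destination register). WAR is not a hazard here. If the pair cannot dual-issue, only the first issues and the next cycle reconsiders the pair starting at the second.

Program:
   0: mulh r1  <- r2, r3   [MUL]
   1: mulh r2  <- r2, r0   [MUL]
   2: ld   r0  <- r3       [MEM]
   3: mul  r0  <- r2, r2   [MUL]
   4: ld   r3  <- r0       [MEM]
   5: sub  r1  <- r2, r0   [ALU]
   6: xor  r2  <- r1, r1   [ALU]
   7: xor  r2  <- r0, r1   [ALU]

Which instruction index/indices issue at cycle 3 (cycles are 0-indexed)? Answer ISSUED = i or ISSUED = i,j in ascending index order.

[0] i0  mulh.MUL  -- no-port MUL/MUL
[1] i1&i2  mulh.MUL ld.MEM  -- dual
[2] i3  mul.MUL  -- RAW r0
[3] i4&i5  ld.MEM sub.ALU  -- dual
[4] i6  xor.ALU  -- WAW r2
[5] i7  xor.ALU  -- tail

ISSUED = 4,5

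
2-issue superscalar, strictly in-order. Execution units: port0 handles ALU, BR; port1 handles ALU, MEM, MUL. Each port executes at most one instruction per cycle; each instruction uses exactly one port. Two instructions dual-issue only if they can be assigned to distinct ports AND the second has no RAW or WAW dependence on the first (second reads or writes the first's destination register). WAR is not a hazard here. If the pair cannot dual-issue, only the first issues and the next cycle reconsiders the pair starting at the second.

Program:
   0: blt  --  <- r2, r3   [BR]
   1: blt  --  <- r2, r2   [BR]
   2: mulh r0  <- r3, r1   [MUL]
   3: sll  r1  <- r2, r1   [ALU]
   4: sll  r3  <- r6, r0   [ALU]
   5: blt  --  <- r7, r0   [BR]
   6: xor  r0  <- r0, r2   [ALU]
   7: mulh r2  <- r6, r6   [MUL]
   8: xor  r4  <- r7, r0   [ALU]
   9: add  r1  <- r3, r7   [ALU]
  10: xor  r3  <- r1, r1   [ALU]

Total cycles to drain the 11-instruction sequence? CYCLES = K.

CYCLES = 7

  cy0 -> i0 (blt) no-port BR/BR
  cy1 -> i1+i2 (blt mulh) pair
  cy2 -> i3+i4 (sll sll) pair
  cy3 -> i5+i6 (blt xor) pair
  cy4 -> i7+i8 (mulh xor) pair
  cy5 -> i9 (add) RAW r1
  cy6 -> i10 (xor) tail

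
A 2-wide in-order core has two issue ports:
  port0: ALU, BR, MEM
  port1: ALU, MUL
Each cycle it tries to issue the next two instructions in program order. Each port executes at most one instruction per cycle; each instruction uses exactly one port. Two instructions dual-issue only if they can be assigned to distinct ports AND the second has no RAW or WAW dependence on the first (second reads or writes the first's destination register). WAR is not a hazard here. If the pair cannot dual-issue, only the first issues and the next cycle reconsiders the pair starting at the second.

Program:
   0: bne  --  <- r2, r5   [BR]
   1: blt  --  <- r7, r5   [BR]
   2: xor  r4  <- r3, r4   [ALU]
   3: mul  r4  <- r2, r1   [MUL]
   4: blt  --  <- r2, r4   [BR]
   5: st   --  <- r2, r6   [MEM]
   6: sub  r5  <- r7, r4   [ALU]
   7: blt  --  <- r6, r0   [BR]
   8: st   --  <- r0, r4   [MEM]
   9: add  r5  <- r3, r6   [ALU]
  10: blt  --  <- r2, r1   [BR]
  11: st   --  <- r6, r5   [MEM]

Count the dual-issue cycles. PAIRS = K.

PAIRS = 3

#0 head=0: bne i0 no-port BR/BR
#1 head=1: blt;xor i1+i2 pair
#2 head=3: mul i3 RAW r4
#3 head=4: blt i4 no-port BR/MEM
#4 head=5: st;sub i5+i6 pair
#5 head=7: blt i7 no-port BR/MEM
#6 head=8: st;add i8+i9 pair
#7 head=10: blt i10 no-port BR/MEM
#8 head=11: st i11 tail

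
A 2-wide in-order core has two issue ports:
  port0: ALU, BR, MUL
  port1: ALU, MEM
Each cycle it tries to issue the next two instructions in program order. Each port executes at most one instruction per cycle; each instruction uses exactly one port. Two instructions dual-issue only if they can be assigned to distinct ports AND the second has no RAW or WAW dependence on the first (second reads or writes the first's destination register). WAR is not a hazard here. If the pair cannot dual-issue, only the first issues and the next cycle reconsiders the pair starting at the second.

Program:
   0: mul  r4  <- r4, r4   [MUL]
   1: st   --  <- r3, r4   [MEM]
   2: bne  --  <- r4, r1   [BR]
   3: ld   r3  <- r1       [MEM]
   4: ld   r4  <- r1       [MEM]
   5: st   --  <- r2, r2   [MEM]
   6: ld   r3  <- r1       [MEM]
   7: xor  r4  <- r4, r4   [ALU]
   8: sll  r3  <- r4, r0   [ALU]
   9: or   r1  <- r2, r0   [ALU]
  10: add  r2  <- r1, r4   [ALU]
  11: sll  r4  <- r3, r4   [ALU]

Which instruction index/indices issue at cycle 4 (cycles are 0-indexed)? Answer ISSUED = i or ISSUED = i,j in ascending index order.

ISSUED = 5

#0 head=0: mul i0 RAW r4
#1 head=1: st/bne i1+i2 pair
#2 head=3: ld i3 no-port MEM/MEM
#3 head=4: ld i4 no-port MEM/MEM
#4 head=5: st i5 no-port MEM/MEM
#5 head=6: ld/xor i6+i7 pair
#6 head=8: sll/or i8+i9 pair
#7 head=10: add/sll i10+i11 pair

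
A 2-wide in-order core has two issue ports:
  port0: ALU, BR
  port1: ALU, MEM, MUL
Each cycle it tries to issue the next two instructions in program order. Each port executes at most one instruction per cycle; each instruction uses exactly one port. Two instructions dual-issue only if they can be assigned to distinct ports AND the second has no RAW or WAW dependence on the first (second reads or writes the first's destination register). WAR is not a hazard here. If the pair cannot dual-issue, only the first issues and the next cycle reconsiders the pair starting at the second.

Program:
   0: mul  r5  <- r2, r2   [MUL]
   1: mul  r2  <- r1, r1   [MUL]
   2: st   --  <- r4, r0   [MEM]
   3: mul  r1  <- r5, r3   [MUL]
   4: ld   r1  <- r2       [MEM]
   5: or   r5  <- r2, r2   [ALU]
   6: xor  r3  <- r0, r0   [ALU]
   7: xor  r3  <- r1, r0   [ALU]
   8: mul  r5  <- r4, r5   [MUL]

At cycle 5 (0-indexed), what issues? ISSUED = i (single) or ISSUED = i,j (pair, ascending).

ISSUED = 6

0. mul.MUL @i0  | no-port MUL/MUL
1. mul.MUL @i1  | no-port MUL/MEM
2. st.MEM @i2  | no-port MEM/MUL
3. mul.MUL @i3  | no-port MUL/MEM
4. ld.MEM or.ALU @i4/i5  | 2-wide
5. xor.ALU @i6  | WAW r3
6. xor.ALU mul.MUL @i7/i8  | 2-wide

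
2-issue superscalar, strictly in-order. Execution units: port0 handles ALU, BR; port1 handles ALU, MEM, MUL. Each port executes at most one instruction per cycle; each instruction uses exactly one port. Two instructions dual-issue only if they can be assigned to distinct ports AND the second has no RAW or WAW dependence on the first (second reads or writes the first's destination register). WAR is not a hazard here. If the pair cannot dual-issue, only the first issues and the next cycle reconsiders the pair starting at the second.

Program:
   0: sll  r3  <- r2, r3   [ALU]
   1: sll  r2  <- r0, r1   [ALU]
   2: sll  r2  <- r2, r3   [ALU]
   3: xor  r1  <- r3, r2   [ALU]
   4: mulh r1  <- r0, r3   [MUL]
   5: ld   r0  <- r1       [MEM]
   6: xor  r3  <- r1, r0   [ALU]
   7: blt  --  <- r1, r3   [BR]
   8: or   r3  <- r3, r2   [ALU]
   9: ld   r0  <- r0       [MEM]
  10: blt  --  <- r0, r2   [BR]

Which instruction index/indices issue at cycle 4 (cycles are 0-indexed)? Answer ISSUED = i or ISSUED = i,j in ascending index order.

ISSUED = 5

  cy0 -> i0+i1 (sll;sll) dual
  cy1 -> i2 (sll) RAW r2
  cy2 -> i3 (xor) WAW r1
  cy3 -> i4 (mulh) no-port MUL/MEM
  cy4 -> i5 (ld) RAW r0
  cy5 -> i6 (xor) RAW r3
  cy6 -> i7+i8 (blt;or) dual
  cy7 -> i9 (ld) RAW r0
  cy8 -> i10 (blt) tail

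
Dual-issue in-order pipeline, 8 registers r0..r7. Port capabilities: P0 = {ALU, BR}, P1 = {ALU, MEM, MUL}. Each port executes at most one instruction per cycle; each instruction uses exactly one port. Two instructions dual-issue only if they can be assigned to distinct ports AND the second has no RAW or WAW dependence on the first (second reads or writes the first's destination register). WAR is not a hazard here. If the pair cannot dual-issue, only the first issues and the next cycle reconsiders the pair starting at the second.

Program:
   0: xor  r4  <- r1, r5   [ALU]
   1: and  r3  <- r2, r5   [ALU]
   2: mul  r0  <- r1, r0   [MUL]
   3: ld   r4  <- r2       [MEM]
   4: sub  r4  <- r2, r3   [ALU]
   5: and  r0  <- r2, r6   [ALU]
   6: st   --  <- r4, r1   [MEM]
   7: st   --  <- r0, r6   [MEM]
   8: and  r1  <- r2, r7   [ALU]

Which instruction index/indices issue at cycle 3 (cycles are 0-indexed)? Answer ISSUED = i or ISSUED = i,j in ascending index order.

ISSUED = 4,5

0. xor and @i0&i1  | dual
1. mul @i2  | no-port MUL/MEM
2. ld @i3  | WAW r4
3. sub and @i4&i5  | dual
4. st @i6  | no-port MEM/MEM
5. st and @i7&i8  | dual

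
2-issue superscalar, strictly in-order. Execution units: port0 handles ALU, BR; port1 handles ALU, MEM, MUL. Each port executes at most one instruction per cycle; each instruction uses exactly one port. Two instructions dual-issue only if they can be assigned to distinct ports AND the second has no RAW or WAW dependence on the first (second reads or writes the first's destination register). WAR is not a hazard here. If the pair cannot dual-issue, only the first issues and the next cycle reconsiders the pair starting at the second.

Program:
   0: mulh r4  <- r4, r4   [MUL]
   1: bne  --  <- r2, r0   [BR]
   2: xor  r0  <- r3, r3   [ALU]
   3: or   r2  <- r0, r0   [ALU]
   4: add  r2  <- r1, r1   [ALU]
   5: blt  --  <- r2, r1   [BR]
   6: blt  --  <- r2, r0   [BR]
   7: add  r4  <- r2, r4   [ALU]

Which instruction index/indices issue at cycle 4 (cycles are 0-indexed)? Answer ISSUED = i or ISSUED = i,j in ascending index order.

  cy0 -> i0/i1 (mulh;bne) pair
  cy1 -> i2 (xor) RAW r0
  cy2 -> i3 (or) WAW r2
  cy3 -> i4 (add) RAW r2
  cy4 -> i5 (blt) no-port BR/BR
  cy5 -> i6/i7 (blt;add) pair

ISSUED = 5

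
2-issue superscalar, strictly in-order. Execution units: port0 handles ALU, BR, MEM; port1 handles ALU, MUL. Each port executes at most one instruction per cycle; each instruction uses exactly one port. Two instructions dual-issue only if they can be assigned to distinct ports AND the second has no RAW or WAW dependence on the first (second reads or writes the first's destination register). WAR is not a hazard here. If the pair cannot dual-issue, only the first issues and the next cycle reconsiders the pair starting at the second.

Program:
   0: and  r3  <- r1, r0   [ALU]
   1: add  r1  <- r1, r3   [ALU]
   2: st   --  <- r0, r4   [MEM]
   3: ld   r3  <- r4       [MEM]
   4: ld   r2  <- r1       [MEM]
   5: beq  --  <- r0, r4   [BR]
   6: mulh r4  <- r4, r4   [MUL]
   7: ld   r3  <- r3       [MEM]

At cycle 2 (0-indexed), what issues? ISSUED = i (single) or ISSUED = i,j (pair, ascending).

0. and @i0  | RAW r3
1. add;st @i1+i2  | 2-wide
2. ld @i3  | no-port MEM/MEM
3. ld @i4  | no-port MEM/BR
4. beq;mulh @i5+i6  | 2-wide
5. ld @i7  | tail

ISSUED = 3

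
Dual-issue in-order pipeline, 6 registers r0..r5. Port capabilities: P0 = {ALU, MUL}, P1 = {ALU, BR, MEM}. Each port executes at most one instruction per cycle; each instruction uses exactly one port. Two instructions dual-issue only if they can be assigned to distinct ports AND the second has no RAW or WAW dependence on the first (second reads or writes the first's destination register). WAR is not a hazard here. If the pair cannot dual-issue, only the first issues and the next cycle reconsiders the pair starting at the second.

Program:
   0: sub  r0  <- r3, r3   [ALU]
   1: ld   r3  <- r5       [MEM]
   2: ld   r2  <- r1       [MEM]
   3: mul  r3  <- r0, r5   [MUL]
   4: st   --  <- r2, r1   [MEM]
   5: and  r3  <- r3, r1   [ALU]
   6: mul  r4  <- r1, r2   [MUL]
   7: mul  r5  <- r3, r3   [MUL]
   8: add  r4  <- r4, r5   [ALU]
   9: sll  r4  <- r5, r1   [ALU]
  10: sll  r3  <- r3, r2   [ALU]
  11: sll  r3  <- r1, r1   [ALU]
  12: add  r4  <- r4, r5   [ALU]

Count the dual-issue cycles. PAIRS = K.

#0 head=0: sub.ALU;ld.MEM i0,i1 dual
#1 head=2: ld.MEM;mul.MUL i2,i3 dual
#2 head=4: st.MEM;and.ALU i4,i5 dual
#3 head=6: mul.MUL i6 no-port MUL/MUL
#4 head=7: mul.MUL i7 RAW r5
#5 head=8: add.ALU i8 WAW r4
#6 head=9: sll.ALU;sll.ALU i9,i10 dual
#7 head=11: sll.ALU;add.ALU i11,i12 dual

PAIRS = 5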